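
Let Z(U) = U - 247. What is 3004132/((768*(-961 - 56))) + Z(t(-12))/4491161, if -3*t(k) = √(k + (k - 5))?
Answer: -3373058349521/876962061504 - I*√29/13473483 ≈ -3.8463 - 3.9969e-7*I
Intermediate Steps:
t(k) = -√(-5 + 2*k)/3 (t(k) = -√(k + (k - 5))/3 = -√(k + (-5 + k))/3 = -√(-5 + 2*k)/3)
Z(U) = -247 + U
3004132/((768*(-961 - 56))) + Z(t(-12))/4491161 = 3004132/((768*(-961 - 56))) + (-247 - √(-5 + 2*(-12))/3)/4491161 = 3004132/((768*(-1017))) + (-247 - √(-5 - 24)/3)*(1/4491161) = 3004132/(-781056) + (-247 - I*√29/3)*(1/4491161) = 3004132*(-1/781056) + (-247 - I*√29/3)*(1/4491161) = -751033/195264 + (-247 - I*√29/3)*(1/4491161) = -751033/195264 + (-247/4491161 - I*√29/13473483) = -3373058349521/876962061504 - I*√29/13473483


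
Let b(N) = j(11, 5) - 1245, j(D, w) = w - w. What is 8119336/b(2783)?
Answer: -8119336/1245 ≈ -6521.6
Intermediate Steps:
j(D, w) = 0
b(N) = -1245 (b(N) = 0 - 1245 = -1245)
8119336/b(2783) = 8119336/(-1245) = 8119336*(-1/1245) = -8119336/1245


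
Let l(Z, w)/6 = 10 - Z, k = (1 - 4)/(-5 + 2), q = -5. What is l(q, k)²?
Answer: 8100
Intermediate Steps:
k = 1 (k = -3/(-3) = -3*(-⅓) = 1)
l(Z, w) = 60 - 6*Z (l(Z, w) = 6*(10 - Z) = 60 - 6*Z)
l(q, k)² = (60 - 6*(-5))² = (60 + 30)² = 90² = 8100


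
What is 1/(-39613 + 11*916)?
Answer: -1/29537 ≈ -3.3856e-5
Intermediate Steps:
1/(-39613 + 11*916) = 1/(-39613 + 10076) = 1/(-29537) = -1/29537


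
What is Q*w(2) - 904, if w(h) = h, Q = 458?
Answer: 12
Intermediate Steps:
Q*w(2) - 904 = 458*2 - 904 = 916 - 904 = 12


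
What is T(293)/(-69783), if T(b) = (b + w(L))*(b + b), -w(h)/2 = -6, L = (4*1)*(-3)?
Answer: -178730/69783 ≈ -2.5612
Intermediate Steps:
L = -12 (L = 4*(-3) = -12)
w(h) = 12 (w(h) = -2*(-6) = 12)
T(b) = 2*b*(12 + b) (T(b) = (b + 12)*(b + b) = (12 + b)*(2*b) = 2*b*(12 + b))
T(293)/(-69783) = (2*293*(12 + 293))/(-69783) = (2*293*305)*(-1/69783) = 178730*(-1/69783) = -178730/69783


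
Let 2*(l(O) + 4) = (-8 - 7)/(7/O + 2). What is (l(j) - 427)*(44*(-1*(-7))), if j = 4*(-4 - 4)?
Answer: -2546852/19 ≈ -1.3404e+5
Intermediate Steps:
j = -32 (j = 4*(-8) = -32)
l(O) = -4 - 15/(2*(2 + 7/O)) (l(O) = -4 + ((-8 - 7)/(7/O + 2))/2 = -4 + (-15/(2 + 7/O))/2 = -4 - 15/(2*(2 + 7/O)))
(l(j) - 427)*(44*(-1*(-7))) = ((-56 - 31*(-32))/(2*(7 + 2*(-32))) - 427)*(44*(-1*(-7))) = ((-56 + 992)/(2*(7 - 64)) - 427)*(44*7) = ((½)*936/(-57) - 427)*308 = ((½)*(-1/57)*936 - 427)*308 = (-156/19 - 427)*308 = -8269/19*308 = -2546852/19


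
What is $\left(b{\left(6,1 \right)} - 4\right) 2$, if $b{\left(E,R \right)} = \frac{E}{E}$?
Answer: $-6$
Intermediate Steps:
$b{\left(E,R \right)} = 1$
$\left(b{\left(6,1 \right)} - 4\right) 2 = \left(1 - 4\right) 2 = \left(-3\right) 2 = -6$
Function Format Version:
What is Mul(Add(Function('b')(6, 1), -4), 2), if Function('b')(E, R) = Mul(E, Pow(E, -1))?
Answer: -6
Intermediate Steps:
Function('b')(E, R) = 1
Mul(Add(Function('b')(6, 1), -4), 2) = Mul(Add(1, -4), 2) = Mul(-3, 2) = -6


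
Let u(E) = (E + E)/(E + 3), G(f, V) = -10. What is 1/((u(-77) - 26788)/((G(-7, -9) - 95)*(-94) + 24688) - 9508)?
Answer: -1278646/12158357247 ≈ -0.00010517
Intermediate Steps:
u(E) = 2*E/(3 + E) (u(E) = (2*E)/(3 + E) = 2*E/(3 + E))
1/((u(-77) - 26788)/((G(-7, -9) - 95)*(-94) + 24688) - 9508) = 1/((2*(-77)/(3 - 77) - 26788)/((-10 - 95)*(-94) + 24688) - 9508) = 1/((2*(-77)/(-74) - 26788)/(-105*(-94) + 24688) - 9508) = 1/((2*(-77)*(-1/74) - 26788)/(9870 + 24688) - 9508) = 1/((77/37 - 26788)/34558 - 9508) = 1/(-991079/37*1/34558 - 9508) = 1/(-991079/1278646 - 9508) = 1/(-12158357247/1278646) = -1278646/12158357247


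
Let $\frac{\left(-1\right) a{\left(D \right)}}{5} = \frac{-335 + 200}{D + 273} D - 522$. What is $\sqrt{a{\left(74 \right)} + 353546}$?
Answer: $\frac{\sqrt{42901720454}}{347} \approx 596.91$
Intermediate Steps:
$a{\left(D \right)} = 2610 + \frac{675 D}{273 + D}$ ($a{\left(D \right)} = - 5 \left(\frac{-335 + 200}{D + 273} D - 522\right) = - 5 \left(- \frac{135}{273 + D} D - 522\right) = - 5 \left(- \frac{135 D}{273 + D} - 522\right) = - 5 \left(-522 - \frac{135 D}{273 + D}\right) = 2610 + \frac{675 D}{273 + D}$)
$\sqrt{a{\left(74 \right)} + 353546} = \sqrt{\frac{45 \left(15834 + 73 \cdot 74\right)}{273 + 74} + 353546} = \sqrt{\frac{45 \left(15834 + 5402\right)}{347} + 353546} = \sqrt{45 \cdot \frac{1}{347} \cdot 21236 + 353546} = \sqrt{\frac{955620}{347} + 353546} = \sqrt{\frac{123636082}{347}} = \frac{\sqrt{42901720454}}{347}$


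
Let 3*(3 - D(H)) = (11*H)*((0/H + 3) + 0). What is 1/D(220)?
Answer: -1/2417 ≈ -0.00041374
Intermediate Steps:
D(H) = 3 - 11*H (D(H) = 3 - 11*H*((0/H + 3) + 0)/3 = 3 - 11*H*((0 + 3) + 0)/3 = 3 - 11*H*(3 + 0)/3 = 3 - 11*H*3/3 = 3 - 11*H)
1/D(220) = 1/(3 - 11*220) = 1/(3 - 2420) = 1/(-2417) = -1/2417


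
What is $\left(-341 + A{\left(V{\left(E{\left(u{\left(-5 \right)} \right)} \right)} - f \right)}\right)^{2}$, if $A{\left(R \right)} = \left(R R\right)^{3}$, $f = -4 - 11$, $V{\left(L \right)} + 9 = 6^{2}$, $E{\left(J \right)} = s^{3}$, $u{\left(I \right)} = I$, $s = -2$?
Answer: $30129465743120148409$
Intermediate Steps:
$E{\left(J \right)} = -8$ ($E{\left(J \right)} = \left(-2\right)^{3} = -8$)
$V{\left(L \right)} = 27$ ($V{\left(L \right)} = -9 + 6^{2} = -9 + 36 = 27$)
$f = -15$ ($f = -4 - 11 = -15$)
$A{\left(R \right)} = R^{6}$ ($A{\left(R \right)} = \left(R^{2}\right)^{3} = R^{6}$)
$\left(-341 + A{\left(V{\left(E{\left(u{\left(-5 \right)} \right)} \right)} - f \right)}\right)^{2} = \left(-341 + \left(27 - -15\right)^{6}\right)^{2} = \left(-341 + \left(27 + 15\right)^{6}\right)^{2} = \left(-341 + 42^{6}\right)^{2} = \left(-341 + 5489031744\right)^{2} = 5489031403^{2} = 30129465743120148409$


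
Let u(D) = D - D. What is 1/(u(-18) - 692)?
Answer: -1/692 ≈ -0.0014451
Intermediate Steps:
u(D) = 0
1/(u(-18) - 692) = 1/(0 - 692) = 1/(-692) = -1/692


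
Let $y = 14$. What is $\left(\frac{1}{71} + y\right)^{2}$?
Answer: $\frac{990025}{5041} \approx 196.39$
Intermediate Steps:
$\left(\frac{1}{71} + y\right)^{2} = \left(\frac{1}{71} + 14\right)^{2} = \left(\frac{995}{71}\right)^{2} = \frac{990025}{5041}$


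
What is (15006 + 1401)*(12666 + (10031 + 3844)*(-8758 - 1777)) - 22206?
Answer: -2398054673019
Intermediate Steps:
(15006 + 1401)*(12666 + (10031 + 3844)*(-8758 - 1777)) - 22206 = 16407*(12666 + 13875*(-10535)) - 22206 = 16407*(12666 - 146173125) - 22206 = 16407*(-146160459) - 22206 = -2398054650813 - 22206 = -2398054673019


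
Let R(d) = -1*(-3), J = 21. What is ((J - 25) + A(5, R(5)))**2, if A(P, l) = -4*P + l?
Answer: 441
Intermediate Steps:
R(d) = 3
A(P, l) = l - 4*P
((J - 25) + A(5, R(5)))**2 = ((21 - 25) + (3 - 4*5))**2 = (-4 + (3 - 20))**2 = (-4 - 17)**2 = (-21)**2 = 441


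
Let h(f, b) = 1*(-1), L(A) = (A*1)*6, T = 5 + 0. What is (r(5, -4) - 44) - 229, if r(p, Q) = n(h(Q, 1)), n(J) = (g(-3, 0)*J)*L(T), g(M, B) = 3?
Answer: -363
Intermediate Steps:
T = 5
L(A) = 6*A (L(A) = A*6 = 6*A)
h(f, b) = -1
n(J) = 90*J (n(J) = (3*J)*(6*5) = (3*J)*30 = 90*J)
r(p, Q) = -90 (r(p, Q) = 90*(-1) = -90)
(r(5, -4) - 44) - 229 = (-90 - 44) - 229 = -134 - 229 = -363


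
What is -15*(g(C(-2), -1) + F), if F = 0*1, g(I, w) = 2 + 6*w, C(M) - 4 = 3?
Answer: 60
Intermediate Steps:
C(M) = 7 (C(M) = 4 + 3 = 7)
F = 0
-15*(g(C(-2), -1) + F) = -15*((2 + 6*(-1)) + 0) = -15*((2 - 6) + 0) = -15*(-4 + 0) = -15*(-4) = 60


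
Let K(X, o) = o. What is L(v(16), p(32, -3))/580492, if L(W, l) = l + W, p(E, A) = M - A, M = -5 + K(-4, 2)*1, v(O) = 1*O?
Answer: 4/145123 ≈ 2.7563e-5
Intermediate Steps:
v(O) = O
M = -3 (M = -5 + 2*1 = -5 + 2 = -3)
p(E, A) = -3 - A
L(W, l) = W + l
L(v(16), p(32, -3))/580492 = (16 + (-3 - 1*(-3)))/580492 = (16 + (-3 + 3))*(1/580492) = (16 + 0)*(1/580492) = 16*(1/580492) = 4/145123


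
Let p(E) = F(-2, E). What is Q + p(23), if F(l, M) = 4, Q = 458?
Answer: 462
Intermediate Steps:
p(E) = 4
Q + p(23) = 458 + 4 = 462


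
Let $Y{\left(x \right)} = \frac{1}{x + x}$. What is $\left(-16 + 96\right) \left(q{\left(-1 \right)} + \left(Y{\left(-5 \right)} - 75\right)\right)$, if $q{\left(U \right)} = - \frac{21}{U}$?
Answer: $-4328$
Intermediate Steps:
$Y{\left(x \right)} = \frac{1}{2 x}$
$\left(-16 + 96\right) \left(q{\left(-1 \right)} + \left(Y{\left(-5 \right)} - 75\right)\right) = \left(-16 + 96\right) \left(- \frac{21}{-1} + \left(\frac{1}{2 \left(-5\right)} - 75\right)\right) = 80 \left(\left(-21\right) \left(-1\right) + \left(\frac{1}{2} \left(- \frac{1}{5}\right) - 75\right)\right) = 80 \left(21 - \frac{751}{10}\right) = 80 \left(- \frac{541}{10}\right) = -4328$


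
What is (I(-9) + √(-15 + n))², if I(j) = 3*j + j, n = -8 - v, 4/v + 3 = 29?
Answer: (468 - I*√3913)²/169 ≈ 1272.8 - 346.45*I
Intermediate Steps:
v = 2/13 (v = 4/(-3 + 29) = 4/26 = 4*(1/26) = 2/13 ≈ 0.15385)
n = -106/13 (n = -8 - 1*2/13 = -8 - 2/13 = -106/13 ≈ -8.1538)
I(j) = 4*j
(I(-9) + √(-15 + n))² = (4*(-9) + √(-15 - 106/13))² = (-36 + √(-301/13))² = (-36 + I*√3913/13)²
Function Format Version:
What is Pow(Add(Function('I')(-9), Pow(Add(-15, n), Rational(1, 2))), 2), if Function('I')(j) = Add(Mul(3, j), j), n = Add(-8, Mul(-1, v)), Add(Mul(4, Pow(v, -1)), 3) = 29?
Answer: Mul(Rational(1, 169), Pow(Add(468, Mul(-1, I, Pow(3913, Rational(1, 2)))), 2)) ≈ Add(1272.8, Mul(-346.45, I))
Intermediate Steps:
v = Rational(2, 13) (v = Mul(4, Pow(Add(-3, 29), -1)) = Mul(4, Pow(26, -1)) = Mul(4, Rational(1, 26)) = Rational(2, 13) ≈ 0.15385)
n = Rational(-106, 13) (n = Add(-8, Mul(-1, Rational(2, 13))) = Add(-8, Rational(-2, 13)) = Rational(-106, 13) ≈ -8.1538)
Function('I')(j) = Mul(4, j)
Pow(Add(Function('I')(-9), Pow(Add(-15, n), Rational(1, 2))), 2) = Pow(Add(Mul(4, -9), Pow(Add(-15, Rational(-106, 13)), Rational(1, 2))), 2) = Pow(Add(-36, Pow(Rational(-301, 13), Rational(1, 2))), 2) = Pow(Add(-36, Mul(Rational(1, 13), I, Pow(3913, Rational(1, 2)))), 2)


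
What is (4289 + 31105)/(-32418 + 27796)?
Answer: -17697/2311 ≈ -7.6577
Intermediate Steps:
(4289 + 31105)/(-32418 + 27796) = 35394/(-4622) = 35394*(-1/4622) = -17697/2311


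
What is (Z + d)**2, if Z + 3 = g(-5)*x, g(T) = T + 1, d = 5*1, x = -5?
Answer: 484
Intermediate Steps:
d = 5
g(T) = 1 + T
Z = 17 (Z = -3 + (1 - 5)*(-5) = -3 - 4*(-5) = -3 + 20 = 17)
(Z + d)**2 = (17 + 5)**2 = 22**2 = 484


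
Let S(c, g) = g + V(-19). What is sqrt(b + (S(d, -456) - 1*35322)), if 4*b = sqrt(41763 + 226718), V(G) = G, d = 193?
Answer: sqrt(-143188 + 17*sqrt(929))/2 ≈ 188.86*I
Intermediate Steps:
S(c, g) = -19 + g (S(c, g) = g - 19 = -19 + g)
b = 17*sqrt(929)/4 (b = sqrt(41763 + 226718)/4 = sqrt(268481)/4 = (17*sqrt(929))/4 = 17*sqrt(929)/4 ≈ 129.54)
sqrt(b + (S(d, -456) - 1*35322)) = sqrt(17*sqrt(929)/4 + ((-19 - 456) - 1*35322)) = sqrt(17*sqrt(929)/4 + (-475 - 35322)) = sqrt(17*sqrt(929)/4 - 35797) = sqrt(-35797 + 17*sqrt(929)/4)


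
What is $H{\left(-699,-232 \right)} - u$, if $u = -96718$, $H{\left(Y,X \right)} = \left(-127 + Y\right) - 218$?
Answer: $95674$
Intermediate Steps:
$H{\left(Y,X \right)} = -345 + Y$
$H{\left(-699,-232 \right)} - u = \left(-345 - 699\right) - -96718 = -1044 + 96718 = 95674$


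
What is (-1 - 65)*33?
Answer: -2178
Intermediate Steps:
(-1 - 65)*33 = -66*33 = -2178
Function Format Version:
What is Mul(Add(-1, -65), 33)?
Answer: -2178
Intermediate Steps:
Mul(Add(-1, -65), 33) = Mul(-66, 33) = -2178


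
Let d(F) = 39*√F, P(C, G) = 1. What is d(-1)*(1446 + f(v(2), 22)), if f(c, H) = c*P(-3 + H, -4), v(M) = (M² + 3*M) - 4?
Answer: 56628*I ≈ 56628.0*I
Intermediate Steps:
v(M) = -4 + M² + 3*M
f(c, H) = c (f(c, H) = c*1 = c)
d(-1)*(1446 + f(v(2), 22)) = (39*√(-1))*(1446 + (-4 + 2² + 3*2)) = (39*I)*(1446 + (-4 + 4 + 6)) = (39*I)*(1446 + 6) = (39*I)*1452 = 56628*I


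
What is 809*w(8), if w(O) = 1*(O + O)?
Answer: 12944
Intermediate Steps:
w(O) = 2*O (w(O) = 1*(2*O) = 2*O)
809*w(8) = 809*(2*8) = 809*16 = 12944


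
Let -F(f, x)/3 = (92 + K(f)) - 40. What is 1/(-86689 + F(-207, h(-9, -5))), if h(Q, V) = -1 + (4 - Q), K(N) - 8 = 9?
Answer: -1/86896 ≈ -1.1508e-5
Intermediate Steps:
K(N) = 17 (K(N) = 8 + 9 = 17)
h(Q, V) = 3 - Q
F(f, x) = -207 (F(f, x) = -3*((92 + 17) - 40) = -3*(109 - 40) = -3*69 = -207)
1/(-86689 + F(-207, h(-9, -5))) = 1/(-86689 - 207) = 1/(-86896) = -1/86896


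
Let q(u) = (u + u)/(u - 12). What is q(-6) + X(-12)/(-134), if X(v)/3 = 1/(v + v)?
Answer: 2147/3216 ≈ 0.66760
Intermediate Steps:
q(u) = 2*u/(-12 + u) (q(u) = (2*u)/(-12 + u) = 2*u/(-12 + u))
X(v) = 3/(2*v) (X(v) = 3/(v + v) = 3/((2*v)) = 3*(1/(2*v)) = 3/(2*v))
q(-6) + X(-12)/(-134) = 2*(-6)/(-12 - 6) + ((3/2)/(-12))/(-134) = 2*(-6)/(-18) + ((3/2)*(-1/12))*(-1/134) = 2*(-6)*(-1/18) - ⅛*(-1/134) = ⅔ + 1/1072 = 2147/3216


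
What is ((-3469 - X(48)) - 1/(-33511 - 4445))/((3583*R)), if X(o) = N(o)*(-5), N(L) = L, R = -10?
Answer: 122559923/1359963480 ≈ 0.090120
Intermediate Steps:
X(o) = -5*o (X(o) = o*(-5) = -5*o)
((-3469 - X(48)) - 1/(-33511 - 4445))/((3583*R)) = ((-3469 - (-5)*48) - 1/(-33511 - 4445))/((3583*(-10))) = ((-3469 - 1*(-240)) - 1/(-37956))/(-35830) = ((-3469 + 240) - 1*(-1/37956))*(-1/35830) = (-3229 + 1/37956)*(-1/35830) = -122559923/37956*(-1/35830) = 122559923/1359963480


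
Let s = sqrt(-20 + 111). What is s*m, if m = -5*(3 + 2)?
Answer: -25*sqrt(91) ≈ -238.48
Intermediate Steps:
s = sqrt(91) ≈ 9.5394
m = -25 (m = -5*5 = -25)
s*m = sqrt(91)*(-25) = -25*sqrt(91)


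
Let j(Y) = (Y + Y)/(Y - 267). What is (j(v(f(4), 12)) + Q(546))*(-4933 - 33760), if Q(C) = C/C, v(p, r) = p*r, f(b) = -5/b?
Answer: -2012036/47 ≈ -42809.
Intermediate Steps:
Q(C) = 1
j(Y) = 2*Y/(-267 + Y) (j(Y) = (2*Y)/(-267 + Y) = 2*Y/(-267 + Y))
(j(v(f(4), 12)) + Q(546))*(-4933 - 33760) = (2*(-5/4*12)/(-267 - 5/4*12) + 1)*(-4933 - 33760) = (2*(-5*1/4*12)/(-267 - 5*1/4*12) + 1)*(-38693) = (2*(-5/4*12)/(-267 - 5/4*12) + 1)*(-38693) = (2*(-15)/(-267 - 15) + 1)*(-38693) = (2*(-15)/(-282) + 1)*(-38693) = (2*(-15)*(-1/282) + 1)*(-38693) = (5/47 + 1)*(-38693) = (52/47)*(-38693) = -2012036/47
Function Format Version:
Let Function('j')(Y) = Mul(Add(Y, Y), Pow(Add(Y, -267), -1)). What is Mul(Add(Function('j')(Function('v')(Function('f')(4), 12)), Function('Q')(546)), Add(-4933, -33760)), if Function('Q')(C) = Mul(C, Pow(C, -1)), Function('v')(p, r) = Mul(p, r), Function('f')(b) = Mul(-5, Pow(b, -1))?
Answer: Rational(-2012036, 47) ≈ -42809.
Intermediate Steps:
Function('Q')(C) = 1
Function('j')(Y) = Mul(2, Y, Pow(Add(-267, Y), -1)) (Function('j')(Y) = Mul(Mul(2, Y), Pow(Add(-267, Y), -1)) = Mul(2, Y, Pow(Add(-267, Y), -1)))
Mul(Add(Function('j')(Function('v')(Function('f')(4), 12)), Function('Q')(546)), Add(-4933, -33760)) = Mul(Add(Mul(2, Mul(Mul(-5, Pow(4, -1)), 12), Pow(Add(-267, Mul(Mul(-5, Pow(4, -1)), 12)), -1)), 1), Add(-4933, -33760)) = Mul(Add(Mul(2, Mul(Mul(-5, Rational(1, 4)), 12), Pow(Add(-267, Mul(Mul(-5, Rational(1, 4)), 12)), -1)), 1), -38693) = Mul(Add(Mul(2, Mul(Rational(-5, 4), 12), Pow(Add(-267, Mul(Rational(-5, 4), 12)), -1)), 1), -38693) = Mul(Add(Mul(2, -15, Pow(Add(-267, -15), -1)), 1), -38693) = Mul(Add(Mul(2, -15, Pow(-282, -1)), 1), -38693) = Mul(Add(Mul(2, -15, Rational(-1, 282)), 1), -38693) = Mul(Add(Rational(5, 47), 1), -38693) = Mul(Rational(52, 47), -38693) = Rational(-2012036, 47)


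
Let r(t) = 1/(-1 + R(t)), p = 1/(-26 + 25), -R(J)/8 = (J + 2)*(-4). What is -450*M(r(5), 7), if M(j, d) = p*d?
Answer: 3150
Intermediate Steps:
R(J) = 64 + 32*J (R(J) = -8*(J + 2)*(-4) = -8*(2 + J)*(-4) = -8*(-8 - 4*J) = 64 + 32*J)
p = -1 (p = 1/(-1) = -1)
r(t) = 1/(63 + 32*t) (r(t) = 1/(-1 + (64 + 32*t)) = 1/(63 + 32*t))
M(j, d) = -d
-450*M(r(5), 7) = -(-450)*7 = -450*(-7) = 3150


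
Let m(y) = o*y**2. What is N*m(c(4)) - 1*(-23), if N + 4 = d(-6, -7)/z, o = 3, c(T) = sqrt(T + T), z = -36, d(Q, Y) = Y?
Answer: -205/3 ≈ -68.333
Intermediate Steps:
c(T) = sqrt(2)*sqrt(T) (c(T) = sqrt(2*T) = sqrt(2)*sqrt(T))
N = -137/36 (N = -4 - 7/(-36) = -4 - 7*(-1/36) = -4 + 7/36 = -137/36 ≈ -3.8056)
m(y) = 3*y**2
N*m(c(4)) - 1*(-23) = -137*(sqrt(2)*sqrt(4))**2/12 - 1*(-23) = -137*(sqrt(2)*2)**2/12 + 23 = -137*(2*sqrt(2))**2/12 + 23 = -137*8/12 + 23 = -137/36*24 + 23 = -274/3 + 23 = -205/3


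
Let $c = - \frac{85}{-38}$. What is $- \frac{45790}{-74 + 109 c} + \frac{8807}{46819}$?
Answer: $- \frac{81409164809}{302123007} \approx -269.46$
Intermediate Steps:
$c = \frac{85}{38}$ ($c = \left(-85\right) \left(- \frac{1}{38}\right) = \frac{85}{38} \approx 2.2368$)
$- \frac{45790}{-74 + 109 c} + \frac{8807}{46819} = - \frac{45790}{-74 + 109 \cdot \frac{85}{38}} + \frac{8807}{46819} = - \frac{45790}{-74 + \frac{9265}{38}} + 8807 \cdot \frac{1}{46819} = - \frac{45790}{\frac{6453}{38}} + \frac{8807}{46819} = \left(-45790\right) \frac{38}{6453} + \frac{8807}{46819} = - \frac{1740020}{6453} + \frac{8807}{46819} = - \frac{81409164809}{302123007}$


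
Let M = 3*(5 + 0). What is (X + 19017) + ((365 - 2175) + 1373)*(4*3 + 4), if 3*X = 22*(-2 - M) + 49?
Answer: 35750/3 ≈ 11917.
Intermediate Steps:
M = 15 (M = 3*5 = 15)
X = -325/3 (X = (22*(-2 - 1*15) + 49)/3 = (22*(-2 - 15) + 49)/3 = (22*(-17) + 49)/3 = (-374 + 49)/3 = (⅓)*(-325) = -325/3 ≈ -108.33)
(X + 19017) + ((365 - 2175) + 1373)*(4*3 + 4) = (-325/3 + 19017) + ((365 - 2175) + 1373)*(4*3 + 4) = 56726/3 + (-1810 + 1373)*(12 + 4) = 56726/3 - 437*16 = 56726/3 - 6992 = 35750/3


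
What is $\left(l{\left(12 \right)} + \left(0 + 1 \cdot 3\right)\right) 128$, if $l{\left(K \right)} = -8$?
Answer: $-640$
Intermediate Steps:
$\left(l{\left(12 \right)} + \left(0 + 1 \cdot 3\right)\right) 128 = \left(-8 + \left(0 + 1 \cdot 3\right)\right) 128 = \left(-8 + \left(0 + 3\right)\right) 128 = \left(-8 + 3\right) 128 = \left(-5\right) 128 = -640$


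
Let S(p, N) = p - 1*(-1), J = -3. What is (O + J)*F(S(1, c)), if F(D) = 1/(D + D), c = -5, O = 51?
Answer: 12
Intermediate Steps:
S(p, N) = 1 + p (S(p, N) = p + 1 = 1 + p)
F(D) = 1/(2*D)
(O + J)*F(S(1, c)) = (51 - 3)*(1/(2*(1 + 1))) = 48*((1/2)/2) = 48*((1/2)*(1/2)) = 48*(1/4) = 12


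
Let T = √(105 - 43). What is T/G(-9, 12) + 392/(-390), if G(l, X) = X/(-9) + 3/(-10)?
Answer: -196/195 - 30*√62/49 ≈ -5.8260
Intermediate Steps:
T = √62 ≈ 7.8740
G(l, X) = -3/10 - X/9 (G(l, X) = X*(-⅑) + 3*(-⅒) = -X/9 - 3/10 = -3/10 - X/9)
T/G(-9, 12) + 392/(-390) = √62/(-3/10 - ⅑*12) + 392/(-390) = √62/(-3/10 - 4/3) + 392*(-1/390) = √62/(-49/30) - 196/195 = √62*(-30/49) - 196/195 = -30*√62/49 - 196/195 = -196/195 - 30*√62/49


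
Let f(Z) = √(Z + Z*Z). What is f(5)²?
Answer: 30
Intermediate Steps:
f(Z) = √(Z + Z²)
f(5)² = (√(5*(1 + 5)))² = (√(5*6))² = (√30)² = 30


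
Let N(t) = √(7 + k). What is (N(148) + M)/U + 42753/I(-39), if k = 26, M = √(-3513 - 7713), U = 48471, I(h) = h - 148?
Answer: -42753/187 + √33/48471 + I*√11226/48471 ≈ -228.63 + 0.0021859*I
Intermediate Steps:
I(h) = -148 + h
M = I*√11226 (M = √(-11226) = I*√11226 ≈ 105.95*I)
N(t) = √33 (N(t) = √(7 + 26) = √33)
(N(148) + M)/U + 42753/I(-39) = (√33 + I*√11226)/48471 + 42753/(-148 - 39) = (√33 + I*√11226)*(1/48471) + 42753/(-187) = (√33/48471 + I*√11226/48471) + 42753*(-1/187) = (√33/48471 + I*√11226/48471) - 42753/187 = -42753/187 + √33/48471 + I*√11226/48471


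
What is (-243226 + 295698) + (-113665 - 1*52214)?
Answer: -113407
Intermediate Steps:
(-243226 + 295698) + (-113665 - 1*52214) = 52472 + (-113665 - 52214) = 52472 - 165879 = -113407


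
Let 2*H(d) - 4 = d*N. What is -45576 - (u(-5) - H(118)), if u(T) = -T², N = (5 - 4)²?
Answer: -45490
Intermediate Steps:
N = 1 (N = 1² = 1)
H(d) = 2 + d/2 (H(d) = 2 + (d*1)/2 = 2 + d/2)
-45576 - (u(-5) - H(118)) = -45576 - (-1*(-5)² - (2 + (½)*118)) = -45576 - (-1*25 - (2 + 59)) = -45576 - (-25 - 1*61) = -45576 - (-25 - 61) = -45576 - 1*(-86) = -45576 + 86 = -45490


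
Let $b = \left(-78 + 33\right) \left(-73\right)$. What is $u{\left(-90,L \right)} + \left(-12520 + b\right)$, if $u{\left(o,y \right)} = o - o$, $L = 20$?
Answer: $-9235$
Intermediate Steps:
$b = 3285$ ($b = \left(-45\right) \left(-73\right) = 3285$)
$u{\left(o,y \right)} = 0$
$u{\left(-90,L \right)} + \left(-12520 + b\right) = 0 + \left(-12520 + 3285\right) = 0 - 9235 = -9235$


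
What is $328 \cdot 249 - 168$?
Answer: $81504$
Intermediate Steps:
$328 \cdot 249 - 168 = 81672 - 168 = 81504$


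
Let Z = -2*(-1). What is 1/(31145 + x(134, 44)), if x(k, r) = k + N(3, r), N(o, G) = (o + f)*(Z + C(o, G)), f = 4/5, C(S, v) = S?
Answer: 1/31298 ≈ 3.1951e-5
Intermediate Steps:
f = 4/5 (f = 4*(1/5) = 4/5 ≈ 0.80000)
Z = 2
N(o, G) = (2 + o)*(4/5 + o) (N(o, G) = (o + 4/5)*(2 + o) = (4/5 + o)*(2 + o) = (2 + o)*(4/5 + o))
x(k, r) = 19 + k (x(k, r) = k + (8/5 + 3**2 + (14/5)*3) = k + (8/5 + 9 + 42/5) = k + 19 = 19 + k)
1/(31145 + x(134, 44)) = 1/(31145 + (19 + 134)) = 1/(31145 + 153) = 1/31298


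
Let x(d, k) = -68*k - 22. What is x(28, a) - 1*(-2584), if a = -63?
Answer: 6846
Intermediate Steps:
x(d, k) = -22 - 68*k
x(28, a) - 1*(-2584) = (-22 - 68*(-63)) - 1*(-2584) = (-22 + 4284) + 2584 = 4262 + 2584 = 6846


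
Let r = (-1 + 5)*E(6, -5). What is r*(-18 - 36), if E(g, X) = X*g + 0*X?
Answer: 6480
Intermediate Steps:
E(g, X) = X*g (E(g, X) = X*g + 0 = X*g)
r = -120 (r = (-1 + 5)*(-5*6) = 4*(-30) = -120)
r*(-18 - 36) = -120*(-18 - 36) = -120*(-54) = 6480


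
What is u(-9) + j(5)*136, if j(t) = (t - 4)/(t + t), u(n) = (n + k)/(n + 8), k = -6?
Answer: 143/5 ≈ 28.600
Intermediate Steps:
u(n) = (-6 + n)/(8 + n) (u(n) = (n - 6)/(n + 8) = (-6 + n)/(8 + n))
j(t) = (-4 + t)/(2*t) (j(t) = (-4 + t)/((2*t)) = (-4 + t)*(1/(2*t)) = (-4 + t)/(2*t))
u(-9) + j(5)*136 = (-6 - 9)/(8 - 9) + ((1/2)*(-4 + 5)/5)*136 = -15/(-1) + ((1/2)*(1/5)*1)*136 = -1*(-15) + (1/10)*136 = 15 + 68/5 = 143/5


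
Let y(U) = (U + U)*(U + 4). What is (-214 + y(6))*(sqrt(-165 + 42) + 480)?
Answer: -45120 - 94*I*sqrt(123) ≈ -45120.0 - 1042.5*I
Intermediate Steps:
y(U) = 2*U*(4 + U) (y(U) = (2*U)*(4 + U) = 2*U*(4 + U))
(-214 + y(6))*(sqrt(-165 + 42) + 480) = (-214 + 2*6*(4 + 6))*(sqrt(-165 + 42) + 480) = (-214 + 2*6*10)*(sqrt(-123) + 480) = (-214 + 120)*(I*sqrt(123) + 480) = -94*(480 + I*sqrt(123)) = -45120 - 94*I*sqrt(123)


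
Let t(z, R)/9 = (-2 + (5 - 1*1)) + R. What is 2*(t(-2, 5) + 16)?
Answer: 158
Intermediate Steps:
t(z, R) = 18 + 9*R (t(z, R) = 9*((-2 + (5 - 1*1)) + R) = 9*((-2 + (5 - 1)) + R) = 9*((-2 + 4) + R) = 9*(2 + R) = 18 + 9*R)
2*(t(-2, 5) + 16) = 2*((18 + 9*5) + 16) = 2*((18 + 45) + 16) = 2*(63 + 16) = 2*79 = 158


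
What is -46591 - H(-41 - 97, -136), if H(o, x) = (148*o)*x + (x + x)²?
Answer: -2898239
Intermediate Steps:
H(o, x) = 4*x² + 148*o*x (H(o, x) = 148*o*x + (2*x)² = 148*o*x + 4*x² = 4*x² + 148*o*x)
-46591 - H(-41 - 97, -136) = -46591 - 4*(-136)*(-136 + 37*(-41 - 97)) = -46591 - 4*(-136)*(-136 + 37*(-138)) = -46591 - 4*(-136)*(-136 - 5106) = -46591 - 4*(-136)*(-5242) = -46591 - 1*2851648 = -46591 - 2851648 = -2898239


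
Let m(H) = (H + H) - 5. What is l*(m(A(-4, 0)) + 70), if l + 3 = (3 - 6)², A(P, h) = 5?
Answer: 450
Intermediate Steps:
m(H) = -5 + 2*H (m(H) = 2*H - 5 = -5 + 2*H)
l = 6 (l = -3 + (3 - 6)² = -3 + (-3)² = -3 + 9 = 6)
l*(m(A(-4, 0)) + 70) = 6*((-5 + 2*5) + 70) = 6*((-5 + 10) + 70) = 6*(5 + 70) = 6*75 = 450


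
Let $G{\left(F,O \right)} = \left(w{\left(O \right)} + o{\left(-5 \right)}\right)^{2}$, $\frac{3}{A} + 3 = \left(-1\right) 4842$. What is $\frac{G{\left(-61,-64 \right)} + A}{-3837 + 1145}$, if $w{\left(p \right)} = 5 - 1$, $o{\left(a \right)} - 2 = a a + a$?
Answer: $- \frac{1091739}{4347580} \approx -0.25111$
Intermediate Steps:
$o{\left(a \right)} = 2 + a + a^{2}$ ($o{\left(a \right)} = 2 + \left(a a + a\right) = 2 + \left(a^{2} + a\right) = 2 + \left(a + a^{2}\right) = 2 + a + a^{2}$)
$A = - \frac{1}{1615}$ ($A = \frac{3}{-3 - 4842} = \frac{3}{-4845} = 3 \left(- \frac{1}{4845}\right) = - \frac{1}{1615} \approx -0.0006192$)
$w{\left(p \right)} = 4$ ($w{\left(p \right)} = 5 - 1 = 4$)
$G{\left(F,O \right)} = 676$ ($G{\left(F,O \right)} = \left(4 + \left(2 - 5 + \left(-5\right)^{2}\right)\right)^{2} = \left(4 + \left(2 - 5 + 25\right)\right)^{2} = \left(4 + 22\right)^{2} = 26^{2} = 676$)
$\frac{G{\left(-61,-64 \right)} + A}{-3837 + 1145} = \frac{676 - \frac{1}{1615}}{-3837 + 1145} = \frac{1091739}{1615 \left(-2692\right)} = \frac{1091739}{1615} \left(- \frac{1}{2692}\right) = - \frac{1091739}{4347580}$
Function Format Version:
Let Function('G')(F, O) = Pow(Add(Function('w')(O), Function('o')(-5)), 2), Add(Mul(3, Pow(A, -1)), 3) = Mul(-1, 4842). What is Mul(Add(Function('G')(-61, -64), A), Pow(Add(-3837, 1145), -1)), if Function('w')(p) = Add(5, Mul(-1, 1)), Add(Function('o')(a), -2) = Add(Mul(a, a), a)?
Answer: Rational(-1091739, 4347580) ≈ -0.25111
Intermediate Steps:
Function('o')(a) = Add(2, a, Pow(a, 2)) (Function('o')(a) = Add(2, Add(Mul(a, a), a)) = Add(2, Add(Pow(a, 2), a)) = Add(2, Add(a, Pow(a, 2))) = Add(2, a, Pow(a, 2)))
A = Rational(-1, 1615) (A = Mul(3, Pow(Add(-3, Mul(-1, 4842)), -1)) = Mul(3, Pow(Add(-3, -4842), -1)) = Mul(3, Pow(-4845, -1)) = Mul(3, Rational(-1, 4845)) = Rational(-1, 1615) ≈ -0.00061920)
Function('w')(p) = 4 (Function('w')(p) = Add(5, -1) = 4)
Function('G')(F, O) = 676 (Function('G')(F, O) = Pow(Add(4, Add(2, -5, Pow(-5, 2))), 2) = Pow(Add(4, Add(2, -5, 25)), 2) = Pow(Add(4, 22), 2) = Pow(26, 2) = 676)
Mul(Add(Function('G')(-61, -64), A), Pow(Add(-3837, 1145), -1)) = Mul(Add(676, Rational(-1, 1615)), Pow(Add(-3837, 1145), -1)) = Mul(Rational(1091739, 1615), Pow(-2692, -1)) = Mul(Rational(1091739, 1615), Rational(-1, 2692)) = Rational(-1091739, 4347580)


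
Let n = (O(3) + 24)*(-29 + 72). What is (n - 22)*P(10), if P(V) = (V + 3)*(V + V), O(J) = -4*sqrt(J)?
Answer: 262600 - 44720*sqrt(3) ≈ 1.8514e+5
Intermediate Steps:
P(V) = 2*V*(3 + V) (P(V) = (3 + V)*(2*V) = 2*V*(3 + V))
n = 1032 - 172*sqrt(3) (n = (-4*sqrt(3) + 24)*(-29 + 72) = (24 - 4*sqrt(3))*43 = 1032 - 172*sqrt(3) ≈ 734.09)
(n - 22)*P(10) = ((1032 - 172*sqrt(3)) - 22)*(2*10*(3 + 10)) = (1010 - 172*sqrt(3))*(2*10*13) = (1010 - 172*sqrt(3))*260 = 262600 - 44720*sqrt(3)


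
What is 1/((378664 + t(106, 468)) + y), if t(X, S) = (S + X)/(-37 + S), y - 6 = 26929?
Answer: 431/174813743 ≈ 2.4655e-6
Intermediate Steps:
y = 26935 (y = 6 + 26929 = 26935)
t(X, S) = (S + X)/(-37 + S)
1/((378664 + t(106, 468)) + y) = 1/((378664 + (468 + 106)/(-37 + 468)) + 26935) = 1/((378664 + 574/431) + 26935) = 1/(163204758/431 + 26935) = 1/(174813743/431) = 431/174813743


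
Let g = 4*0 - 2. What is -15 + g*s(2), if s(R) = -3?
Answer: -9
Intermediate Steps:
g = -2 (g = 0 - 2 = -2)
-15 + g*s(2) = -15 - 2*(-3) = -15 + 6 = -9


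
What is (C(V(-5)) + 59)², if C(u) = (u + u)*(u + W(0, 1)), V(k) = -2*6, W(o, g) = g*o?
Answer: 120409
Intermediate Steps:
V(k) = -12
C(u) = 2*u² (C(u) = (u + u)*(u + 1*0) = (2*u)*(u + 0) = (2*u)*u = 2*u²)
(C(V(-5)) + 59)² = (2*(-12)² + 59)² = (2*144 + 59)² = (288 + 59)² = 347² = 120409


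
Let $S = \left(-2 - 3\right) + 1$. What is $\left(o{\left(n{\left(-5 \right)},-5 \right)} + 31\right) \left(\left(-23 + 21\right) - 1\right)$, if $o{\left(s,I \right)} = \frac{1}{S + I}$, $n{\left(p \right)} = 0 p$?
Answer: $- \frac{278}{3} \approx -92.667$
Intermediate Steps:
$S = -4$ ($S = -5 + 1 = -4$)
$n{\left(p \right)} = 0$
$o{\left(s,I \right)} = \frac{1}{-4 + I}$
$\left(o{\left(n{\left(-5 \right)},-5 \right)} + 31\right) \left(\left(-23 + 21\right) - 1\right) = \left(\frac{1}{-4 - 5} + 31\right) \left(\left(-23 + 21\right) - 1\right) = \left(\frac{1}{-9} + 31\right) \left(-2 - 1\right) = \left(- \frac{1}{9} + 31\right) \left(-3\right) = \frac{278}{9} \left(-3\right) = - \frac{278}{3}$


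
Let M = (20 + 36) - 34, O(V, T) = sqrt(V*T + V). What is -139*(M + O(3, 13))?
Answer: -3058 - 139*sqrt(42) ≈ -3958.8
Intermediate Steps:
O(V, T) = sqrt(V + T*V) (O(V, T) = sqrt(T*V + V) = sqrt(V + T*V))
M = 22 (M = 56 - 34 = 22)
-139*(M + O(3, 13)) = -139*(22 + sqrt(3*(1 + 13))) = -139*(22 + sqrt(3*14)) = -139*(22 + sqrt(42)) = -3058 - 139*sqrt(42)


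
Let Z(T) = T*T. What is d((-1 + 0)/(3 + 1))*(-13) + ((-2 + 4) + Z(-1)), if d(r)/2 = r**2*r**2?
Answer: 371/128 ≈ 2.8984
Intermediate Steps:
Z(T) = T**2
d(r) = 2*r**4 (d(r) = 2*(r**2*r**2) = 2*r**4)
d((-1 + 0)/(3 + 1))*(-13) + ((-2 + 4) + Z(-1)) = (2*((-1 + 0)/(3 + 1))**4)*(-13) + ((-2 + 4) + (-1)**2) = (2*(-1/4)**4)*(-13) + (2 + 1) = (2*(-1*1/4)**4)*(-13) + 3 = (2*(-1/4)**4)*(-13) + 3 = (2*(1/256))*(-13) + 3 = (1/128)*(-13) + 3 = -13/128 + 3 = 371/128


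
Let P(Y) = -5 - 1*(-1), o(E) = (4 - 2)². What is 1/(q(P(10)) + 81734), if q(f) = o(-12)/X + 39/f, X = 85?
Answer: 340/27786261 ≈ 1.2236e-5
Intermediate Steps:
o(E) = 4 (o(E) = 2² = 4)
P(Y) = -4 (P(Y) = -5 + 1 = -4)
q(f) = 4/85 + 39/f
1/(q(P(10)) + 81734) = 1/((4/85 + 39/(-4)) + 81734) = 1/((4/85 + 39*(-¼)) + 81734) = 1/((4/85 - 39/4) + 81734) = 1/(-3299/340 + 81734) = 1/(27786261/340) = 340/27786261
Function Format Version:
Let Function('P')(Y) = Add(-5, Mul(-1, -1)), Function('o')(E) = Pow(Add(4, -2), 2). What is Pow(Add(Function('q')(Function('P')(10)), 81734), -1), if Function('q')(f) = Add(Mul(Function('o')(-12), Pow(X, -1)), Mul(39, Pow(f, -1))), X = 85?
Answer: Rational(340, 27786261) ≈ 1.2236e-5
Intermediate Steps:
Function('o')(E) = 4 (Function('o')(E) = Pow(2, 2) = 4)
Function('P')(Y) = -4 (Function('P')(Y) = Add(-5, 1) = -4)
Function('q')(f) = Add(Rational(4, 85), Mul(39, Pow(f, -1))) (Function('q')(f) = Add(Mul(4, Pow(85, -1)), Mul(39, Pow(f, -1))) = Add(Mul(4, Rational(1, 85)), Mul(39, Pow(f, -1))) = Add(Rational(4, 85), Mul(39, Pow(f, -1))))
Pow(Add(Function('q')(Function('P')(10)), 81734), -1) = Pow(Add(Add(Rational(4, 85), Mul(39, Pow(-4, -1))), 81734), -1) = Pow(Add(Add(Rational(4, 85), Mul(39, Rational(-1, 4))), 81734), -1) = Pow(Add(Add(Rational(4, 85), Rational(-39, 4)), 81734), -1) = Pow(Add(Rational(-3299, 340), 81734), -1) = Pow(Rational(27786261, 340), -1) = Rational(340, 27786261)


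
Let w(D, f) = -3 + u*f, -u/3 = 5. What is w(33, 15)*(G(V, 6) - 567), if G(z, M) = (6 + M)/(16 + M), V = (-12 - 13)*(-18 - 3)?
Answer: 1420668/11 ≈ 1.2915e+5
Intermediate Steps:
u = -15 (u = -3*5 = -15)
V = 525 (V = -25*(-21) = 525)
G(z, M) = (6 + M)/(16 + M)
w(D, f) = -3 - 15*f
w(33, 15)*(G(V, 6) - 567) = (-3 - 15*15)*((6 + 6)/(16 + 6) - 567) = (-3 - 225)*(12/22 - 567) = -228*((1/22)*12 - 567) = -228*(6/11 - 567) = -228*(-6231/11) = 1420668/11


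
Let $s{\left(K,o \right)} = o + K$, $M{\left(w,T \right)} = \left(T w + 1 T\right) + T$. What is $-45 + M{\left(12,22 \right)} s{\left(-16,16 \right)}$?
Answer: $-45$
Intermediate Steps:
$M{\left(w,T \right)} = 2 T + T w$ ($M{\left(w,T \right)} = \left(T w + T\right) + T = \left(T + T w\right) + T = 2 T + T w$)
$s{\left(K,o \right)} = K + o$
$-45 + M{\left(12,22 \right)} s{\left(-16,16 \right)} = -45 + 22 \left(2 + 12\right) \left(-16 + 16\right) = -45 + 22 \cdot 14 \cdot 0 = -45 + 308 \cdot 0 = -45 + 0 = -45$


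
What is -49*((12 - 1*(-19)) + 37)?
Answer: -3332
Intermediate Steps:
-49*((12 - 1*(-19)) + 37) = -49*((12 + 19) + 37) = -49*(31 + 37) = -49*68 = -3332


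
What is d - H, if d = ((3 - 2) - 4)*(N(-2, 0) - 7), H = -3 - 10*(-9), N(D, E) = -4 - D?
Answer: -60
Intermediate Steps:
H = 87 (H = -3 + 90 = 87)
d = 27 (d = ((3 - 2) - 4)*((-4 - 1*(-2)) - 7) = (1 - 4)*((-4 + 2) - 7) = -3*(-2 - 7) = -3*(-9) = 27)
d - H = 27 - 1*87 = 27 - 87 = -60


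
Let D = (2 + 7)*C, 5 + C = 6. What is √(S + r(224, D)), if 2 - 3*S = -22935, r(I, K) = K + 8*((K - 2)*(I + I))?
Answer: 2*√73671/3 ≈ 180.95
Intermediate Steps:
C = 1 (C = -5 + 6 = 1)
D = 9 (D = (2 + 7)*1 = 9*1 = 9)
r(I, K) = K + 16*I*(-2 + K) (r(I, K) = K + 8*((-2 + K)*(2*I)) = K + 8*(2*I*(-2 + K)) = K + 16*I*(-2 + K))
S = 22937/3 (S = ⅔ - ⅓*(-22935) = ⅔ + 7645 = 22937/3 ≈ 7645.7)
√(S + r(224, D)) = √(22937/3 + (9 - 32*224 + 16*224*9)) = √(22937/3 + (9 - 7168 + 32256)) = √(22937/3 + 25097) = √(98228/3) = 2*√73671/3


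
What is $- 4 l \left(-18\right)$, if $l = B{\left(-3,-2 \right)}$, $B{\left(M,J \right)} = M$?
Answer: $-216$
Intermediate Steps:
$l = -3$
$- 4 l \left(-18\right) = \left(-4\right) \left(-3\right) \left(-18\right) = 12 \left(-18\right) = -216$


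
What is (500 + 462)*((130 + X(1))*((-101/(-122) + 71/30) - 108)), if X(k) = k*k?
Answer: -12085131734/915 ≈ -1.3208e+7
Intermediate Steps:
X(k) = k²
(500 + 462)*((130 + X(1))*((-101/(-122) + 71/30) - 108)) = (500 + 462)*((130 + 1²)*((-101/(-122) + 71/30) - 108)) = 962*((130 + 1)*((-101*(-1/122) + 71*(1/30)) - 108)) = 962*(131*((101/122 + 71/30) - 108)) = 962*(131*(2923/915 - 108)) = 962*(131*(-95897/915)) = 962*(-12562507/915) = -12085131734/915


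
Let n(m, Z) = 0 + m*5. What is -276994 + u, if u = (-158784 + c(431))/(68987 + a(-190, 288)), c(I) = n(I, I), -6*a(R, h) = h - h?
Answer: -19109141707/68987 ≈ -2.7700e+5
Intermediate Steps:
n(m, Z) = 5*m (n(m, Z) = 0 + 5*m = 5*m)
a(R, h) = 0 (a(R, h) = -(h - h)/6 = -⅙*0 = 0)
c(I) = 5*I
u = -156629/68987 (u = (-158784 + 5*431)/(68987 + 0) = (-158784 + 2155)/68987 = -156629*1/68987 = -156629/68987 ≈ -2.2704)
-276994 + u = -276994 - 156629/68987 = -19109141707/68987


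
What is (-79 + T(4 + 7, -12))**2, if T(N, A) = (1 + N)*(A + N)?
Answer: 8281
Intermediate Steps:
(-79 + T(4 + 7, -12))**2 = (-79 + (-12 + (4 + 7) + (4 + 7)**2 - 12*(4 + 7)))**2 = (-79 + (-12 + 11 + 11**2 - 12*11))**2 = (-79 + (-12 + 11 + 121 - 132))**2 = (-79 - 12)**2 = (-91)**2 = 8281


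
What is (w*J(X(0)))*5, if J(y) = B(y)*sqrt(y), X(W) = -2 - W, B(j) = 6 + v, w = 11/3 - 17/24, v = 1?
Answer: 2485*I*sqrt(2)/24 ≈ 146.43*I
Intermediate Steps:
w = 71/24 (w = 11*(1/3) - 17*1/24 = 11/3 - 17/24 = 71/24 ≈ 2.9583)
B(j) = 7 (B(j) = 6 + 1 = 7)
J(y) = 7*sqrt(y)
(w*J(X(0)))*5 = (71*(7*sqrt(-2 - 1*0))/24)*5 = (71*(7*sqrt(-2 + 0))/24)*5 = (71*(7*sqrt(-2))/24)*5 = (71*(7*(I*sqrt(2)))/24)*5 = (71*(7*I*sqrt(2))/24)*5 = (497*I*sqrt(2)/24)*5 = 2485*I*sqrt(2)/24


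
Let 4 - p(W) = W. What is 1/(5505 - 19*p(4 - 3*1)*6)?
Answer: 1/5163 ≈ 0.00019369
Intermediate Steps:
p(W) = 4 - W
1/(5505 - 19*p(4 - 3*1)*6) = 1/(5505 - 19*(4 - (4 - 3*1))*6) = 1/(5505 - 19*(4 - (4 - 3))*6) = 1/(5505 - 19*(4 - 1*1)*6) = 1/(5505 - 19*(4 - 1)*6) = 1/(5505 - 19*3*6) = 1/(5505 - 57*6) = 1/(5505 - 342) = 1/5163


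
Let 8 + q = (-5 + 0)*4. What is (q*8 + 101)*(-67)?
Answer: 8241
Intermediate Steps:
q = -28 (q = -8 + (-5 + 0)*4 = -8 - 5*4 = -8 - 20 = -28)
(q*8 + 101)*(-67) = (-28*8 + 101)*(-67) = (-224 + 101)*(-67) = -123*(-67) = 8241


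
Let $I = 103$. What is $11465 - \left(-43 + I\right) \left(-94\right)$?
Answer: $17105$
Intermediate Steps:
$11465 - \left(-43 + I\right) \left(-94\right) = 11465 - \left(-43 + 103\right) \left(-94\right) = 11465 - 60 \left(-94\right) = 11465 - -5640 = 11465 + 5640 = 17105$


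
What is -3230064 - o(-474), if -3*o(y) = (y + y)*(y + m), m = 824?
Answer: -3340664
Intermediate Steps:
o(y) = -2*y*(824 + y)/3 (o(y) = -(y + y)*(y + 824)/3 = -2*y*(824 + y)/3)
-3230064 - o(-474) = -3230064 - (-2)*(-474)*(824 - 474)/3 = -3230064 - (-2)*(-474)*350/3 = -3230064 - 1*110600 = -3230064 - 110600 = -3340664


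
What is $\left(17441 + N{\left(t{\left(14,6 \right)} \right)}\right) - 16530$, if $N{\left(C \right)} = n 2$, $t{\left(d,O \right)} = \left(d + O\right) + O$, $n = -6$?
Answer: $899$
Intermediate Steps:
$t{\left(d,O \right)} = d + 2 O$ ($t{\left(d,O \right)} = \left(O + d\right) + O = d + 2 O$)
$N{\left(C \right)} = -12$ ($N{\left(C \right)} = \left(-6\right) 2 = -12$)
$\left(17441 + N{\left(t{\left(14,6 \right)} \right)}\right) - 16530 = \left(17441 - 12\right) - 16530 = 17429 - 16530 = 899$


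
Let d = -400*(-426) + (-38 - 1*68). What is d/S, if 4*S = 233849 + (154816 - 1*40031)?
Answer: 340588/174317 ≈ 1.9538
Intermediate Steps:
S = 174317/2 (S = (233849 + (154816 - 1*40031))/4 = (233849 + (154816 - 40031))/4 = (233849 + 114785)/4 = (¼)*348634 = 174317/2 ≈ 87159.)
d = 170294 (d = 170400 + (-38 - 68) = 170400 - 106 = 170294)
d/S = 170294/(174317/2) = 170294*(2/174317) = 340588/174317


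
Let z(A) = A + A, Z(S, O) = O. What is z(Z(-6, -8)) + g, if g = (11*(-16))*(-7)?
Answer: 1216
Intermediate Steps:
z(A) = 2*A
g = 1232 (g = -176*(-7) = 1232)
z(Z(-6, -8)) + g = 2*(-8) + 1232 = -16 + 1232 = 1216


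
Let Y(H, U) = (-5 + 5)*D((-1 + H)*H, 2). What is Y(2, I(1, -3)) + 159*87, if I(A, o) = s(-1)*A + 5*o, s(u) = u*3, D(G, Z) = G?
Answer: 13833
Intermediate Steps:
s(u) = 3*u
I(A, o) = -3*A + 5*o (I(A, o) = (3*(-1))*A + 5*o = -3*A + 5*o)
Y(H, U) = 0 (Y(H, U) = (-5 + 5)*((-1 + H)*H) = 0*(H*(-1 + H)) = 0)
Y(2, I(1, -3)) + 159*87 = 0 + 159*87 = 0 + 13833 = 13833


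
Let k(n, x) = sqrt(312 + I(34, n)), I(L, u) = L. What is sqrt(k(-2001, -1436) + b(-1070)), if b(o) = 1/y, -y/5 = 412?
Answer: sqrt(-515 + 1060900*sqrt(346))/1030 ≈ 4.3128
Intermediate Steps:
y = -2060 (y = -5*412 = -2060)
b(o) = -1/2060 (b(o) = 1/(-2060) = -1/2060)
k(n, x) = sqrt(346) (k(n, x) = sqrt(312 + 34) = sqrt(346))
sqrt(k(-2001, -1436) + b(-1070)) = sqrt(sqrt(346) - 1/2060) = sqrt(-1/2060 + sqrt(346))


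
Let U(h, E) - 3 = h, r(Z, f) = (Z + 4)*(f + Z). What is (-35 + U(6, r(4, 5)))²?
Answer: 676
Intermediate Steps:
r(Z, f) = (4 + Z)*(Z + f)
U(h, E) = 3 + h
(-35 + U(6, r(4, 5)))² = (-35 + (3 + 6))² = (-35 + 9)² = (-26)² = 676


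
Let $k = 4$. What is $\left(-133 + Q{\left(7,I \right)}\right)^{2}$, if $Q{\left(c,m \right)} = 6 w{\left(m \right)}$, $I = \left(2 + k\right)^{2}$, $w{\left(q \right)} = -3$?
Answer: $22801$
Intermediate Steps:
$I = 36$ ($I = \left(2 + 4\right)^{2} = 6^{2} = 36$)
$Q{\left(c,m \right)} = -18$ ($Q{\left(c,m \right)} = 6 \left(-3\right) = -18$)
$\left(-133 + Q{\left(7,I \right)}\right)^{2} = \left(-133 - 18\right)^{2} = \left(-151\right)^{2} = 22801$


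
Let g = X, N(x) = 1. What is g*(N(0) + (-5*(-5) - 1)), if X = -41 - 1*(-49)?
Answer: 200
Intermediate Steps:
X = 8 (X = -41 + 49 = 8)
g = 8
g*(N(0) + (-5*(-5) - 1)) = 8*(1 + (-5*(-5) - 1)) = 8*(1 + (25 - 1)) = 8*(1 + 24) = 8*25 = 200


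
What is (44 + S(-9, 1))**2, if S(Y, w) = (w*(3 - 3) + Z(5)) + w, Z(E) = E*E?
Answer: 4900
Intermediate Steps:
Z(E) = E**2
S(Y, w) = 25 + w (S(Y, w) = (w*(3 - 3) + 5**2) + w = (w*0 + 25) + w = (0 + 25) + w = 25 + w)
(44 + S(-9, 1))**2 = (44 + (25 + 1))**2 = (44 + 26)**2 = 70**2 = 4900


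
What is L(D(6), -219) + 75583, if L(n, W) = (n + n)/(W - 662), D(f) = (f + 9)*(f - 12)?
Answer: 66588803/881 ≈ 75583.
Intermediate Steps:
D(f) = (-12 + f)*(9 + f) (D(f) = (9 + f)*(-12 + f) = (-12 + f)*(9 + f))
L(n, W) = 2*n/(-662 + W) (L(n, W) = (2*n)/(-662 + W) = 2*n/(-662 + W))
L(D(6), -219) + 75583 = 2*(-108 + 6² - 3*6)/(-662 - 219) + 75583 = 2*(-108 + 36 - 18)/(-881) + 75583 = 2*(-90)*(-1/881) + 75583 = 180/881 + 75583 = 66588803/881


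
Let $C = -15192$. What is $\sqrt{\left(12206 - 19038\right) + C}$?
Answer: $2 i \sqrt{5506} \approx 148.4 i$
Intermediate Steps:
$\sqrt{\left(12206 - 19038\right) + C} = \sqrt{\left(12206 - 19038\right) - 15192} = \sqrt{-6832 - 15192} = \sqrt{-22024} = 2 i \sqrt{5506}$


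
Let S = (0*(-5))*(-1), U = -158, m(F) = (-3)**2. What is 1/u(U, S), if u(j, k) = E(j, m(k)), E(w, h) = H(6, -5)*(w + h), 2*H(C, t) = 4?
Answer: -1/298 ≈ -0.0033557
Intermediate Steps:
m(F) = 9
H(C, t) = 2 (H(C, t) = (1/2)*4 = 2)
E(w, h) = 2*h + 2*w (E(w, h) = 2*(w + h) = 2*(h + w) = 2*h + 2*w)
S = 0 (S = 0*(-1) = 0)
u(j, k) = 18 + 2*j (u(j, k) = 2*9 + 2*j = 18 + 2*j)
1/u(U, S) = 1/(18 + 2*(-158)) = 1/(18 - 316) = 1/(-298) = -1/298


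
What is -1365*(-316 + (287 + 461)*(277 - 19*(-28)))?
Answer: -825573840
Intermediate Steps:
-1365*(-316 + (287 + 461)*(277 - 19*(-28))) = -1365*(-316 + 748*(277 + 532)) = -1365*(-316 + 748*809) = -1365*(-316 + 605132) = -1365*604816 = -825573840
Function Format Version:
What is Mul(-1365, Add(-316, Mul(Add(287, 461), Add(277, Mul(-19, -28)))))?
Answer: -825573840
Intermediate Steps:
Mul(-1365, Add(-316, Mul(Add(287, 461), Add(277, Mul(-19, -28))))) = Mul(-1365, Add(-316, Mul(748, Add(277, 532)))) = Mul(-1365, Add(-316, Mul(748, 809))) = Mul(-1365, Add(-316, 605132)) = Mul(-1365, 604816) = -825573840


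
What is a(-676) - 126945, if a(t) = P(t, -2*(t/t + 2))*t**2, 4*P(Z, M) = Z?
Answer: -77355889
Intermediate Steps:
P(Z, M) = Z/4
a(t) = t**3/4 (a(t) = (t/4)*t**2 = t**3/4)
a(-676) - 126945 = (1/4)*(-676)**3 - 126945 = (1/4)*(-308915776) - 126945 = -77228944 - 126945 = -77355889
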